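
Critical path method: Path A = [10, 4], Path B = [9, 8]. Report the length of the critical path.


Path A: 10 + 4 = 14
Path B: 9 + 8 = 17
Critical path = longest = max(14, 17)
= 17 (Path B)


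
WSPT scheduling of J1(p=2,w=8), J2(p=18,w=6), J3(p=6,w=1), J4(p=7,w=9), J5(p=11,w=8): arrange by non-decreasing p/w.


WSPT (Smith's rule): sort by p/w ascending
  J1: p/w = 2/8 = 0.250
  J4: p/w = 7/9 = 0.778
  J5: p/w = 11/8 = 1.375
  J2: p/w = 18/6 = 3.000
  J3: p/w = 6/1 = 6.000
Order: J1 → J4 → J5 → J2 → J3


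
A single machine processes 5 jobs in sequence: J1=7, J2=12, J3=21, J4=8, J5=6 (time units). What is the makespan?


Sequential makespan: sum all processing times
= 7 + 12 + 21 + 8 + 6
= 54 time units


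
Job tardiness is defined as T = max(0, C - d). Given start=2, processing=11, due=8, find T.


Completion = start + processing = 2 + 11 = 13
Tardiness = max(0, C - d) = max(0, 13 - 8)
= max(0, 5)
= 5


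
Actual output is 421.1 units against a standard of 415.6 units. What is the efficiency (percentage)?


Efficiency = (actual / standard) × 100
= (421.1 / 415.6) × 100
= 101.3%


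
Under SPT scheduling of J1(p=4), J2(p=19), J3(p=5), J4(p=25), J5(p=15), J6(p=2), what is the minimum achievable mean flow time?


SPT order: J6 → J1 → J3 → J5 → J2 → J4
Completion times:
  J6: C=2
  J1: C=6
  J3: C=11
  J5: C=26
  J2: C=45
  J4: C=70
Sum = 160, n = 6
Mean flow = 160/6
= 26.67


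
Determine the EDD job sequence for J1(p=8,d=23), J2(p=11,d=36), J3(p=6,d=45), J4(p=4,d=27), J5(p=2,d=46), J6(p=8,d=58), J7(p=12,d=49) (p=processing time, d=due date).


EDD: sort by earliest due date
  J1: d=23, p=8
  J4: d=27, p=4
  J2: d=36, p=11
  J3: d=45, p=6
  J5: d=46, p=2
  J7: d=49, p=12
  J6: d=58, p=8
Order: J1 → J4 → J2 → J3 → J5 → J7 → J6


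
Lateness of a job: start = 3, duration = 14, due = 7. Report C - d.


Completion = 3 + 14 = 17
Lateness = C - d = 17 - 7
= 10


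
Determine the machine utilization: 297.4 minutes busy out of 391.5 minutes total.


Utilization = busy / total × 100
= 297.4 / 391.5 × 100
= 76.0%


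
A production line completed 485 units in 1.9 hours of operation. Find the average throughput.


Throughput = units / time
= 485 / 1.9
= 255.3 units/hour


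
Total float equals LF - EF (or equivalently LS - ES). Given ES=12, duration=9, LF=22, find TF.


EF = ES + duration = 12 + 9 = 21
LS = LF - duration = 22 - 9 = 13
Total Float = LF - EF = 22 - 21
(or LS - ES = 13 - 12)
= 1


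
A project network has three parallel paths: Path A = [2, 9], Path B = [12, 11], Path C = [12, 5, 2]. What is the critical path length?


Path A: 2 + 9 = 11
Path B: 12 + 11 = 23
Path C: 12 + 5 + 2 = 19
Critical path = longest = max(11, 23, 19)
= 23 (Path B)


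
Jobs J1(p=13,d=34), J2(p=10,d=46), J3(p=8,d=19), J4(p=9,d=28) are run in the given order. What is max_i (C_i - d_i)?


Lateness per job (L = C - d):
  J1: C=13, d=34, L=-21
  J2: C=23, d=46, L=-23
  J3: C=31, d=19, L=12
  J4: C=40, d=28, L=12
Lmax = max(-21, -23, 12, 12)
= 12


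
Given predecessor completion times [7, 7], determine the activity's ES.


ES = max of all predecessor completion times
Predecessors: [7, 7]
ES = max(7, 7)
= 7


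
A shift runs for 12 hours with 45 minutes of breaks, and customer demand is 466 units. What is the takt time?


Available = 12×60 - 45 = 675 min
Takt time = 675 / 466
= 1.45 min/unit


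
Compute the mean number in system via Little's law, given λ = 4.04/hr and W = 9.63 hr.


Little's law: L = λ × W
= 4.04 × 9.63
= 38.91


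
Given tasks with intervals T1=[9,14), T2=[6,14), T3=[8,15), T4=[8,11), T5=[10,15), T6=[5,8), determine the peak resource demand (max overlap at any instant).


Check each time point for overlaps:
  t=10: 5 tasks active (T1, T2, T3, T4, T5)
Max concurrent = 5


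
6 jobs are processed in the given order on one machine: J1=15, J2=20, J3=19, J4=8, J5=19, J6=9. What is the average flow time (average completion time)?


Completion times:
  J1: completes at 15
  J2: completes at 35
  J3: completes at 54
  J4: completes at 62
  J5: completes at 81
  J6: completes at 90
Sum = 337
Average = 337/6
= 56.17


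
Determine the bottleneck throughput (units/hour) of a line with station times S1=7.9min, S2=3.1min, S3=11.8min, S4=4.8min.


Bottleneck = longest station time
Station times: [7.9, 3.1, 11.8, 4.8]
Max = 11.8 min
Rate = 60 / 11.8
= 5.08 units/hour (bottleneck: 11.8min)


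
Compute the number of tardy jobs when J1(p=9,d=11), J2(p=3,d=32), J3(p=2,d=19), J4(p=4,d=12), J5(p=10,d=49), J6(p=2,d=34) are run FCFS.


Completion vs due date:
  J1: C=9, d=11 → on time
  J2: C=12, d=32 → on time
  J3: C=14, d=19 → on time
  J4: C=18, d=12 → TARDY
  J5: C=28, d=49 → on time
  J6: C=30, d=34 → on time
Tardy jobs: J4
Count = 1


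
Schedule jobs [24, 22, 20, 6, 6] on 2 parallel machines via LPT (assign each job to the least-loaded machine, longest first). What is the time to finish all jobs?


Jobs (LPT sorted): [24, 22, 20, 6, 6]
Machines: 2
  J=24 → Machine 1 (load: 0+24=24)
  J=22 → Machine 2 (load: 0+22=22)
  J=20 → Machine 2 (load: 22+20=42)
  J=6 → Machine 1 (load: 24+6=30)
  J=6 → Machine 1 (load: 30+6=36)
Machine loads: [36, 42]
Makespan = max = 42 time units


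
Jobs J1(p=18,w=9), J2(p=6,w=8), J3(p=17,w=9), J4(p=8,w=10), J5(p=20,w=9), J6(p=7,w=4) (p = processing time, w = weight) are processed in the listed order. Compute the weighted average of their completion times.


Completion times:
  J1: C=18, w×C=9×18=162
  J2: C=24, w×C=8×24=192
  J3: C=41, w×C=9×41=369
  J4: C=49, w×C=10×49=490
  J5: C=69, w×C=9×69=621
  J6: C=76, w×C=4×76=304
Sum w×C = 2138
Sum w = 49
Weighted avg = 2138/49
= 43.63


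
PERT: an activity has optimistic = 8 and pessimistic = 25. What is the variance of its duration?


σ² = ((p - o) / 6)² = (p - o)² / 36
= (25 - 8)² / 36
= 17² / 36
= 289 / 36
= 8.0278


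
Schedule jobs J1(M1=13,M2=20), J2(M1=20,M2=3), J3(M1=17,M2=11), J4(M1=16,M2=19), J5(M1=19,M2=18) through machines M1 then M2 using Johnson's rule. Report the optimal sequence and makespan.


Johnson's rule:
Group 1 (M1≤M2, sort by M1): ['J1', 'J4']
Group 2 (M1>M2, sort desc M2): ['J5', 'J3', 'J2']
Sequence: J1 → J4 → J5 → J3 → J2
Makespan calculation:
  J1: M1 done=13, M2 done=33
  J4: M1 done=29, M2 done=52
  J5: M1 done=48, M2 done=70
  J3: M1 done=65, M2 done=81
  J2: M1 done=85, M2 done=88
= Sequence: J1 → J4 → J5 → J3 → J2, Makespan: 88


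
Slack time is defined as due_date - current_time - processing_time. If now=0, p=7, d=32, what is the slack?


Slack = due - current_time - processing
= 32 - 0 - 7
= 25


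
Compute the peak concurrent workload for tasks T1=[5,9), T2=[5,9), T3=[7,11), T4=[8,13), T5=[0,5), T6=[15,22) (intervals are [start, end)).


Check each time point for overlaps:
  t=8: 4 tasks active (T1, T2, T3, T4)
Max concurrent = 4


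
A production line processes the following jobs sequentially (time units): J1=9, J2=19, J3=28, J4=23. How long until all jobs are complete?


Sequential makespan: sum all processing times
= 9 + 19 + 28 + 23
= 79 time units


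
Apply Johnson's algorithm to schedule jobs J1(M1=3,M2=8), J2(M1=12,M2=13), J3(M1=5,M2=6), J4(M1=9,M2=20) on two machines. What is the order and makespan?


Johnson's rule:
Group 1 (M1≤M2, sort by M1): ['J1', 'J3', 'J4', 'J2']
Group 2 (M1>M2, sort desc M2): []
Sequence: J1 → J3 → J4 → J2
Makespan calculation:
  J1: M1 done=3, M2 done=11
  J3: M1 done=8, M2 done=17
  J4: M1 done=17, M2 done=37
  J2: M1 done=29, M2 done=50
= Sequence: J1 → J3 → J4 → J2, Makespan: 50


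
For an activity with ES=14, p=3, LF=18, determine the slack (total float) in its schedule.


EF = ES + duration = 14 + 3 = 17
LS = LF - duration = 18 - 3 = 15
Total Float = LF - EF = 18 - 17
(or LS - ES = 15 - 14)
= 1


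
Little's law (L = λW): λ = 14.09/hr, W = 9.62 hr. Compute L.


Little's law: L = λ × W
= 14.09 × 9.62
= 135.55


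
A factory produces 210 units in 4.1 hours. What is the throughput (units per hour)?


Throughput = units / time
= 210 / 4.1
= 51.2 units/hour


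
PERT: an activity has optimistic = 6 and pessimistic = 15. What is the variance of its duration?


σ² = ((p - o) / 6)² = (p - o)² / 36
= (15 - 6)² / 36
= 9² / 36
= 81 / 36
= 2.2500


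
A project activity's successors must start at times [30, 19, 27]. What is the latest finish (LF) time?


LF = min of all successor start times
Successors start at: [30, 19, 27]
LF = min(30, 19, 27)
= 19


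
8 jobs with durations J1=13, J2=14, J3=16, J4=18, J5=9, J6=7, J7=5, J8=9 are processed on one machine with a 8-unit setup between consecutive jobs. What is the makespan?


Makespan = Σ processing + (n-1) × setup
= (13 + 14 + 16 + 18 + 9 + 7 + 5 + 9) + (8-1)×8
= 91 + 56
= 147 time units


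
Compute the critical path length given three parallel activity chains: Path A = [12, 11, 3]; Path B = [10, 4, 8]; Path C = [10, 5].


Path A: 12 + 11 + 3 = 26
Path B: 10 + 4 + 8 = 22
Path C: 10 + 5 = 15
Critical path = longest = max(26, 22, 15)
= 26 (Path A)


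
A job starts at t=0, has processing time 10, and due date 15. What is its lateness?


Completion = 0 + 10 = 10
Lateness = C - d = 10 - 15
= -5


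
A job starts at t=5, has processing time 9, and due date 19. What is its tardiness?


Completion = start + processing = 5 + 9 = 14
Tardiness = max(0, C - d) = max(0, 14 - 19)
= max(0, -5)
= 0


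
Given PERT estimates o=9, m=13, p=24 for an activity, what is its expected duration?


te = (o + 4m + p) / 6
= (9 + 4×13 + 24) / 6
= (9 + 52 + 24) / 6
= 85 / 6
= 14.17


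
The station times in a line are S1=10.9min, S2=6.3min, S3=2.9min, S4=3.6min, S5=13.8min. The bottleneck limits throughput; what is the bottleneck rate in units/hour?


Bottleneck = longest station time
Station times: [10.9, 6.3, 2.9, 3.6, 13.8]
Max = 13.8 min
Rate = 60 / 13.8
= 4.35 units/hour (bottleneck: 13.8min)


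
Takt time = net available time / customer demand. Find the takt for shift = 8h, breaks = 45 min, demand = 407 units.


Available = 8×60 - 45 = 435 min
Takt time = 435 / 407
= 1.07 min/unit


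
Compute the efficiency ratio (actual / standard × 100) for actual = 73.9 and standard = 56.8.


Efficiency = (actual / standard) × 100
= (73.9 / 56.8) × 100
= 130.1%


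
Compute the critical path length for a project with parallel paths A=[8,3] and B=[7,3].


Path A: 8 + 3 = 11
Path B: 7 + 3 = 10
Critical path = longest = max(11, 10)
= 11 (Path A)


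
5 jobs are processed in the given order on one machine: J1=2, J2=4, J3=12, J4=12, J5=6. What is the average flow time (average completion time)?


Completion times:
  J1: completes at 2
  J2: completes at 6
  J3: completes at 18
  J4: completes at 30
  J5: completes at 36
Sum = 92
Average = 92/5
= 18.40


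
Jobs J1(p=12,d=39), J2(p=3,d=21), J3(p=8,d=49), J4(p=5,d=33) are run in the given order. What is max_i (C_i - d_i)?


Lateness per job (L = C - d):
  J1: C=12, d=39, L=-27
  J2: C=15, d=21, L=-6
  J3: C=23, d=49, L=-26
  J4: C=28, d=33, L=-5
Lmax = max(-27, -6, -26, -5)
= -5


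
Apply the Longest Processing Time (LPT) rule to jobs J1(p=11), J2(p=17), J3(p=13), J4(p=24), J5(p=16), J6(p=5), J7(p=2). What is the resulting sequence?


LPT: sort by longest processing time first
  J4: p=24
  J2: p=17
  J5: p=16
  J3: p=13
  J1: p=11
  J6: p=5
  J7: p=2
Order: J4 → J2 → J5 → J3 → J1 → J6 → J7


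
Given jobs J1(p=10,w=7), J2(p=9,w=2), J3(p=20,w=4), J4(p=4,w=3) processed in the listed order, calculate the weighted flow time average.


Completion times:
  J1: C=10, w×C=7×10=70
  J2: C=19, w×C=2×19=38
  J3: C=39, w×C=4×39=156
  J4: C=43, w×C=3×43=129
Sum w×C = 393
Sum w = 16
Weighted avg = 393/16
= 24.56


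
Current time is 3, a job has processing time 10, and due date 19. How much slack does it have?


Slack = due - current_time - processing
= 19 - 3 - 10
= 6


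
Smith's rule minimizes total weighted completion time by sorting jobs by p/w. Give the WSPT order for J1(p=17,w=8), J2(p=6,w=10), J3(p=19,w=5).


WSPT (Smith's rule): sort by p/w ascending
  J2: p/w = 6/10 = 0.600
  J1: p/w = 17/8 = 2.125
  J3: p/w = 19/5 = 3.800
Order: J2 → J1 → J3


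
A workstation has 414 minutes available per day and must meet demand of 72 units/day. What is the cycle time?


Cycle time = available time / demand
= 414 / 72
= 5.75 min/unit


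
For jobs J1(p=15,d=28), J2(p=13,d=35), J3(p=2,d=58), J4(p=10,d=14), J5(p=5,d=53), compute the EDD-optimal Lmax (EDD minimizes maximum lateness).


EDD order: J4 → J1 → J2 → J5 → J3
Completion and lateness:
  J4: C=10, d=14, L=10-14=-4
  J1: C=25, d=28, L=25-28=-3
  J2: C=38, d=35, L=38-35=3
  J5: C=43, d=53, L=43-53=-10
  J3: C=45, d=58, L=45-58=-13
Lmax = max(-4, -3, 3, -10, -13)
= 3


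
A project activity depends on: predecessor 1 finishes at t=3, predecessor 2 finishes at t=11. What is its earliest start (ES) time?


ES = max of all predecessor completion times
Predecessors: [3, 11]
ES = max(3, 11)
= 11


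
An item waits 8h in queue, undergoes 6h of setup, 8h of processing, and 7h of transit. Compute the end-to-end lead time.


Lead time = queue + setup + processing + transit
= 8 + 6 + 8 + 7
= 29 hours


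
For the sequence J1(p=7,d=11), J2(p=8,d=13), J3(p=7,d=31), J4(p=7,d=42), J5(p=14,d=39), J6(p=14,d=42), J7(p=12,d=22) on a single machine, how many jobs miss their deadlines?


Completion vs due date:
  J1: C=7, d=11 → on time
  J2: C=15, d=13 → TARDY
  J3: C=22, d=31 → on time
  J4: C=29, d=42 → on time
  J5: C=43, d=39 → TARDY
  J6: C=57, d=42 → TARDY
  J7: C=69, d=22 → TARDY
Tardy jobs: J2, J5, J6, J7
Count = 4


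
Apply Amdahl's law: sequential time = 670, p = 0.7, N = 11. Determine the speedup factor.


Amdahl's law: T_p = T × ((1-p) + p/N)
= 670 × ((1-0.7) + 0.7/11)
= 670 × (0.30 + 0.0636)
= 670 × 0.3636
= 243.64
Speedup = 670/243.64
= 2.75×


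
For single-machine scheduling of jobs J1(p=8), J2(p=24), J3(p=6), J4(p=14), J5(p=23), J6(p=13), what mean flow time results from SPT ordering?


SPT order: J3 → J1 → J6 → J4 → J5 → J2
Completion times:
  J3: C=6
  J1: C=14
  J6: C=27
  J4: C=41
  J5: C=64
  J2: C=88
Sum = 240, n = 6
Mean flow = 240/6
= 40.00


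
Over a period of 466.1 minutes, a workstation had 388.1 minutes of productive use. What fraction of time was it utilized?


Utilization = busy / total × 100
= 388.1 / 466.1 × 100
= 83.3%


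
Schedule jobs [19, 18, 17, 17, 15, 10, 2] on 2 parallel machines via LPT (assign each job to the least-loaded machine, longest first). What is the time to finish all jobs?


Jobs (LPT sorted): [19, 18, 17, 17, 15, 10, 2]
Machines: 2
  J=19 → Machine 1 (load: 0+19=19)
  J=18 → Machine 2 (load: 0+18=18)
  J=17 → Machine 2 (load: 18+17=35)
  J=17 → Machine 1 (load: 19+17=36)
  J=15 → Machine 2 (load: 35+15=50)
  J=10 → Machine 1 (load: 36+10=46)
  J=2 → Machine 1 (load: 46+2=48)
Machine loads: [48, 50]
Makespan = max = 50 time units


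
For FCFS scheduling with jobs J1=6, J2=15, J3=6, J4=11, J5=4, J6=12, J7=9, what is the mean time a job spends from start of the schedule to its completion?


Completion times:
  J1: completes at 6
  J2: completes at 21
  J3: completes at 27
  J4: completes at 38
  J5: completes at 42
  J6: completes at 54
  J7: completes at 63
Sum = 251
Average = 251/7
= 35.86


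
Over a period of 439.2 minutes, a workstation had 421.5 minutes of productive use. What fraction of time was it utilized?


Utilization = busy / total × 100
= 421.5 / 439.2 × 100
= 96.0%


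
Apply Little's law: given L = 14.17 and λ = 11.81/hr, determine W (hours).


Little's law: L = λW → W = L / λ
= 14.17 / 11.81
= 1.20 hours


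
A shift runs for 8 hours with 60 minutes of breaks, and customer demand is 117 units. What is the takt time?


Available = 8×60 - 60 = 420 min
Takt time = 420 / 117
= 3.59 min/unit


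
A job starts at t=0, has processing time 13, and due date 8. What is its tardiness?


Completion = start + processing = 0 + 13 = 13
Tardiness = max(0, C - d) = max(0, 13 - 8)
= max(0, 5)
= 5


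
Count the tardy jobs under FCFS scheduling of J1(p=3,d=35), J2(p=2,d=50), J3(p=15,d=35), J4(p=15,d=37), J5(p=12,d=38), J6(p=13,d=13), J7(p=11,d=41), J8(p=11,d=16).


Completion vs due date:
  J1: C=3, d=35 → on time
  J2: C=5, d=50 → on time
  J3: C=20, d=35 → on time
  J4: C=35, d=37 → on time
  J5: C=47, d=38 → TARDY
  J6: C=60, d=13 → TARDY
  J7: C=71, d=41 → TARDY
  J8: C=82, d=16 → TARDY
Tardy jobs: J5, J6, J7, J8
Count = 4


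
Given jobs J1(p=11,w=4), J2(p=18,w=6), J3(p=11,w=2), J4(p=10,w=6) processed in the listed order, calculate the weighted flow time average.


Completion times:
  J1: C=11, w×C=4×11=44
  J2: C=29, w×C=6×29=174
  J3: C=40, w×C=2×40=80
  J4: C=50, w×C=6×50=300
Sum w×C = 598
Sum w = 18
Weighted avg = 598/18
= 33.22


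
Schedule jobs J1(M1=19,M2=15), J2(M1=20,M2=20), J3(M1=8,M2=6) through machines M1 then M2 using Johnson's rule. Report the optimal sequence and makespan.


Johnson's rule:
Group 1 (M1≤M2, sort by M1): ['J2']
Group 2 (M1>M2, sort desc M2): ['J1', 'J3']
Sequence: J2 → J1 → J3
Makespan calculation:
  J2: M1 done=20, M2 done=40
  J1: M1 done=39, M2 done=55
  J3: M1 done=47, M2 done=61
= Sequence: J2 → J1 → J3, Makespan: 61


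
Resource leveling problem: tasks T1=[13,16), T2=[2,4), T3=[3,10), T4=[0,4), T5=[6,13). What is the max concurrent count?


Check each time point for overlaps:
  t=3: 3 tasks active (T2, T3, T4)
Max concurrent = 3


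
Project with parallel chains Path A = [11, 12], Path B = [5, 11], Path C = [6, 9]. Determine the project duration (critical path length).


Path A: 11 + 12 = 23
Path B: 5 + 11 = 16
Path C: 6 + 9 = 15
Critical path = longest = max(23, 16, 15)
= 23 (Path A)


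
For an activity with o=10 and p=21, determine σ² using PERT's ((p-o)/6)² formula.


σ² = ((p - o) / 6)² = (p - o)² / 36
= (21 - 10)² / 36
= 11² / 36
= 121 / 36
= 3.3611


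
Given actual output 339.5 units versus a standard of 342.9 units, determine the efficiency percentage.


Efficiency = (actual / standard) × 100
= (339.5 / 342.9) × 100
= 99.0%


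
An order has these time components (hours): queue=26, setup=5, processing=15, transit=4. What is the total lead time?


Lead time = queue + setup + processing + transit
= 26 + 5 + 15 + 4
= 50 hours


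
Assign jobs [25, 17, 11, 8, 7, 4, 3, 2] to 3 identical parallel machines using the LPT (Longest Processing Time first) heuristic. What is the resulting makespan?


Jobs (LPT sorted): [25, 17, 11, 8, 7, 4, 3, 2]
Machines: 3
  J=25 → Machine 1 (load: 0+25=25)
  J=17 → Machine 2 (load: 0+17=17)
  J=11 → Machine 3 (load: 0+11=11)
  J=8 → Machine 3 (load: 11+8=19)
  J=7 → Machine 2 (load: 17+7=24)
  J=4 → Machine 3 (load: 19+4=23)
  J=3 → Machine 3 (load: 23+3=26)
  J=2 → Machine 2 (load: 24+2=26)
Machine loads: [25, 26, 26]
Makespan = max = 26 time units


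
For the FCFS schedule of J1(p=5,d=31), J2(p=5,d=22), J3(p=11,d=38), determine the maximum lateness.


Lateness per job (L = C - d):
  J1: C=5, d=31, L=-26
  J2: C=10, d=22, L=-12
  J3: C=21, d=38, L=-17
Lmax = max(-26, -12, -17)
= -12


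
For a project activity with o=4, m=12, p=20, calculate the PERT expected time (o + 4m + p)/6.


te = (o + 4m + p) / 6
= (4 + 4×12 + 20) / 6
= (4 + 48 + 20) / 6
= 72 / 6
= 12.00


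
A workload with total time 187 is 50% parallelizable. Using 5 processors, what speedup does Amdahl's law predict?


Amdahl's law: T_p = T × ((1-p) + p/N)
= 187 × ((1-0.5) + 0.5/5)
= 187 × (0.50 + 0.1000)
= 187 × 0.6000
= 112.20
Speedup = 187/112.20
= 1.67×


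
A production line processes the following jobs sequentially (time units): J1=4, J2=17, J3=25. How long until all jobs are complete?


Sequential makespan: sum all processing times
= 4 + 17 + 25
= 46 time units


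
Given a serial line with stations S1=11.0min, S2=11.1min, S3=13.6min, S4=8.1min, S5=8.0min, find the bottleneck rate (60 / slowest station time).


Bottleneck = longest station time
Station times: [11.0, 11.1, 13.6, 8.1, 8.0]
Max = 13.6 min
Rate = 60 / 13.6
= 4.41 units/hour (bottleneck: 13.6min)


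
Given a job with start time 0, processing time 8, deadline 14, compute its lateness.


Completion = 0 + 8 = 8
Lateness = C - d = 8 - 14
= -6


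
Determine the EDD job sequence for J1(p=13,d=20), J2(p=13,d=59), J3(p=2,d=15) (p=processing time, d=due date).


EDD: sort by earliest due date
  J3: d=15, p=2
  J1: d=20, p=13
  J2: d=59, p=13
Order: J3 → J1 → J2


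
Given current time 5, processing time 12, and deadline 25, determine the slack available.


Slack = due - current_time - processing
= 25 - 5 - 12
= 8


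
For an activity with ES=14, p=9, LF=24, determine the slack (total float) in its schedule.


EF = ES + duration = 14 + 9 = 23
LS = LF - duration = 24 - 9 = 15
Total Float = LF - EF = 24 - 23
(or LS - ES = 15 - 14)
= 1


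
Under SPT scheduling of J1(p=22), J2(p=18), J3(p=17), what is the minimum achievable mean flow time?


SPT order: J3 → J2 → J1
Completion times:
  J3: C=17
  J2: C=35
  J1: C=57
Sum = 109, n = 3
Mean flow = 109/3
= 36.33


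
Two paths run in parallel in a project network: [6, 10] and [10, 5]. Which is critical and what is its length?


Path A: 6 + 10 = 16
Path B: 10 + 5 = 15
Critical path = longest = max(16, 15)
= 16 (Path A)


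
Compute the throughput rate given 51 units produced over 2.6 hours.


Throughput = units / time
= 51 / 2.6
= 19.6 units/hour


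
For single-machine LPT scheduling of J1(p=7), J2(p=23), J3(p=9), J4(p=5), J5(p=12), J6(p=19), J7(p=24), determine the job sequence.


LPT: sort by longest processing time first
  J7: p=24
  J2: p=23
  J6: p=19
  J5: p=12
  J3: p=9
  J1: p=7
  J4: p=5
Order: J7 → J2 → J6 → J5 → J3 → J1 → J4


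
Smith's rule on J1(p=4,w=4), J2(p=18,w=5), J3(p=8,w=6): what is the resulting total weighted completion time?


WSPT order (by p/w): J1 → J3 → J2
  J1: C=4, w·C=4×4=16
  J3: C=12, w·C=6×12=72
  J2: C=30, w·C=5×30=150
Σ w·C = 238
= 238


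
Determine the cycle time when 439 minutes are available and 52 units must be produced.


Cycle time = available time / demand
= 439 / 52
= 8.44 min/unit


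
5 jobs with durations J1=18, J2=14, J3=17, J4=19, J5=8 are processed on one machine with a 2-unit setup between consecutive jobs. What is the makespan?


Makespan = Σ processing + (n-1) × setup
= (18 + 14 + 17 + 19 + 8) + (5-1)×2
= 76 + 8
= 84 time units


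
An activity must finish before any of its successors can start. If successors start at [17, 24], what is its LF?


LF = min of all successor start times
Successors start at: [17, 24]
LF = min(17, 24)
= 17


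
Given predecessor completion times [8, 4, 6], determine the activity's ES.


ES = max of all predecessor completion times
Predecessors: [8, 4, 6]
ES = max(8, 4, 6)
= 8


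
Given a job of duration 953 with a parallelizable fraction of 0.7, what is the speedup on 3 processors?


Amdahl's law: T_p = T × ((1-p) + p/N)
= 953 × ((1-0.7) + 0.7/3)
= 953 × (0.30 + 0.2333)
= 953 × 0.5333
= 508.27
Speedup = 953/508.27
= 1.88×


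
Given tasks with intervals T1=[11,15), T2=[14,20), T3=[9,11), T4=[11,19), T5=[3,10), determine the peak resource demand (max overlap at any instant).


Check each time point for overlaps:
  t=14: 3 tasks active (T1, T2, T4)
Max concurrent = 3


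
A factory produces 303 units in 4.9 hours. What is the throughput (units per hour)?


Throughput = units / time
= 303 / 4.9
= 61.8 units/hour


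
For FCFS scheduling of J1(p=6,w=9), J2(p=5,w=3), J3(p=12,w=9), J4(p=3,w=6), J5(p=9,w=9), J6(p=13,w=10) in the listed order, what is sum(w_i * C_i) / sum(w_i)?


Completion times:
  J1: C=6, w×C=9×6=54
  J2: C=11, w×C=3×11=33
  J3: C=23, w×C=9×23=207
  J4: C=26, w×C=6×26=156
  J5: C=35, w×C=9×35=315
  J6: C=48, w×C=10×48=480
Sum w×C = 1245
Sum w = 46
Weighted avg = 1245/46
= 27.07


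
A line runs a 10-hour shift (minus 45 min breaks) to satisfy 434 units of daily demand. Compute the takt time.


Available = 10×60 - 45 = 555 min
Takt time = 555 / 434
= 1.28 min/unit


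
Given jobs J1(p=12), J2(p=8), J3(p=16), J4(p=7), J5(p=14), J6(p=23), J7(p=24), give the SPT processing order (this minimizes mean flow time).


SPT: sort by shortest processing time
  J4: p=7
  J2: p=8
  J1: p=12
  J5: p=14
  J3: p=16
  J6: p=23
  J7: p=24
Order: J4 → J2 → J1 → J5 → J3 → J6 → J7


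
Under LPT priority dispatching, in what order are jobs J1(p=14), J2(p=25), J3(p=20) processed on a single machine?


LPT: sort by longest processing time first
  J2: p=25
  J3: p=20
  J1: p=14
Order: J2 → J3 → J1


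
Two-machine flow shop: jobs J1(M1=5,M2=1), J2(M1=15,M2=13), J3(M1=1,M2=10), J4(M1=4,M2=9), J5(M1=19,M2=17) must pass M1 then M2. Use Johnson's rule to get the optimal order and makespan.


Johnson's rule:
Group 1 (M1≤M2, sort by M1): ['J3', 'J4']
Group 2 (M1>M2, sort desc M2): ['J5', 'J2', 'J1']
Sequence: J3 → J4 → J5 → J2 → J1
Makespan calculation:
  J3: M1 done=1, M2 done=11
  J4: M1 done=5, M2 done=20
  J5: M1 done=24, M2 done=41
  J2: M1 done=39, M2 done=54
  J1: M1 done=44, M2 done=55
= Sequence: J3 → J4 → J5 → J2 → J1, Makespan: 55


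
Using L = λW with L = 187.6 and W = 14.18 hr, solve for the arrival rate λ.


Little's law: L = λW → λ = L / W
= 187.6 / 14.18
= 13.23 per hour


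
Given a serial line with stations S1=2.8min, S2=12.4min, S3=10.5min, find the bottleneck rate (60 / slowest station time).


Bottleneck = longest station time
Station times: [2.8, 12.4, 10.5]
Max = 12.4 min
Rate = 60 / 12.4
= 4.84 units/hour (bottleneck: 12.4min)


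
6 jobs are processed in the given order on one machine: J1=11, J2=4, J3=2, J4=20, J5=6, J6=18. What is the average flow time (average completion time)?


Completion times:
  J1: completes at 11
  J2: completes at 15
  J3: completes at 17
  J4: completes at 37
  J5: completes at 43
  J6: completes at 61
Sum = 184
Average = 184/6
= 30.67


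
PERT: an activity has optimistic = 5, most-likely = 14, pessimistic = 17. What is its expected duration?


te = (o + 4m + p) / 6
= (5 + 4×14 + 17) / 6
= (5 + 56 + 17) / 6
= 78 / 6
= 13.00


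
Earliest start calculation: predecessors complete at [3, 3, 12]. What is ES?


ES = max of all predecessor completion times
Predecessors: [3, 3, 12]
ES = max(3, 3, 12)
= 12


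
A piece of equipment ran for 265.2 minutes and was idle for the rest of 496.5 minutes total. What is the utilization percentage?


Utilization = busy / total × 100
= 265.2 / 496.5 × 100
= 53.4%


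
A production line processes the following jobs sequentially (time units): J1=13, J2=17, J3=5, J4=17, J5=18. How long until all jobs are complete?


Sequential makespan: sum all processing times
= 13 + 17 + 5 + 17 + 18
= 70 time units


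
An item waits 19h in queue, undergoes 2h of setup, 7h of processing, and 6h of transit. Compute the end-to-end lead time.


Lead time = queue + setup + processing + transit
= 19 + 2 + 7 + 6
= 34 hours


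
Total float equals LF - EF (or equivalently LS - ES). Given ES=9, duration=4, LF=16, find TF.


EF = ES + duration = 9 + 4 = 13
LS = LF - duration = 16 - 4 = 12
Total Float = LF - EF = 16 - 13
(or LS - ES = 12 - 9)
= 3


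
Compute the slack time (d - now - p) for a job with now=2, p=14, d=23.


Slack = due - current_time - processing
= 23 - 2 - 14
= 7


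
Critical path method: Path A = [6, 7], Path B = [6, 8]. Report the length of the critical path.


Path A: 6 + 7 = 13
Path B: 6 + 8 = 14
Critical path = longest = max(13, 14)
= 14 (Path B)


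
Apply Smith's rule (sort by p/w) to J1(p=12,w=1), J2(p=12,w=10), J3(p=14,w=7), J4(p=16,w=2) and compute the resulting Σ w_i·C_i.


WSPT order (by p/w): J2 → J3 → J4 → J1
  J2: C=12, w·C=10×12=120
  J3: C=26, w·C=7×26=182
  J4: C=42, w·C=2×42=84
  J1: C=54, w·C=1×54=54
Σ w·C = 440
= 440


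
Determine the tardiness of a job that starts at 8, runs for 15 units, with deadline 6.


Completion = start + processing = 8 + 15 = 23
Tardiness = max(0, C - d) = max(0, 23 - 6)
= max(0, 17)
= 17


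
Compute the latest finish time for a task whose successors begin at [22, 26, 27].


LF = min of all successor start times
Successors start at: [22, 26, 27]
LF = min(22, 26, 27)
= 22


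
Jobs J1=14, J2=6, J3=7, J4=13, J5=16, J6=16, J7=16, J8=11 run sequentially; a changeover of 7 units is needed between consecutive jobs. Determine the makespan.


Makespan = Σ processing + (n-1) × setup
= (14 + 6 + 7 + 13 + 16 + 16 + 16 + 11) + (8-1)×7
= 99 + 49
= 148 time units


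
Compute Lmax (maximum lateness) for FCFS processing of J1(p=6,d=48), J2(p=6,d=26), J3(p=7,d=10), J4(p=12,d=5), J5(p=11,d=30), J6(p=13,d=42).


Lateness per job (L = C - d):
  J1: C=6, d=48, L=-42
  J2: C=12, d=26, L=-14
  J3: C=19, d=10, L=9
  J4: C=31, d=5, L=26
  J5: C=42, d=30, L=12
  J6: C=55, d=42, L=13
Lmax = max(-42, -14, 9, 26, 12, 13)
= 26


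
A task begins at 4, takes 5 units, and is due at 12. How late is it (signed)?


Completion = 4 + 5 = 9
Lateness = C - d = 9 - 12
= -3


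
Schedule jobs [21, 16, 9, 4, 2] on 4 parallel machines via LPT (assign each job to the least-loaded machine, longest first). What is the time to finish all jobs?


Jobs (LPT sorted): [21, 16, 9, 4, 2]
Machines: 4
  J=21 → Machine 1 (load: 0+21=21)
  J=16 → Machine 2 (load: 0+16=16)
  J=9 → Machine 3 (load: 0+9=9)
  J=4 → Machine 4 (load: 0+4=4)
  J=2 → Machine 4 (load: 4+2=6)
Machine loads: [21, 16, 9, 6]
Makespan = max = 21 time units


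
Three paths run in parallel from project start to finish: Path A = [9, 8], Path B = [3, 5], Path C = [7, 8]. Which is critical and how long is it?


Path A: 9 + 8 = 17
Path B: 3 + 5 = 8
Path C: 7 + 8 = 15
Critical path = longest = max(17, 8, 15)
= 17 (Path A)


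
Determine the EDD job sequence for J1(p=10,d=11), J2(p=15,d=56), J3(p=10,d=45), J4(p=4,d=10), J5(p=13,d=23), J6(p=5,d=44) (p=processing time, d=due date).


EDD: sort by earliest due date
  J4: d=10, p=4
  J1: d=11, p=10
  J5: d=23, p=13
  J6: d=44, p=5
  J3: d=45, p=10
  J2: d=56, p=15
Order: J4 → J1 → J5 → J6 → J3 → J2


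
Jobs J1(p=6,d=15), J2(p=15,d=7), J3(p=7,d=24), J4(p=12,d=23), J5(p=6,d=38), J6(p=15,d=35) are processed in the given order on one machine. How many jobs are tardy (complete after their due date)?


Completion vs due date:
  J1: C=6, d=15 → on time
  J2: C=21, d=7 → TARDY
  J3: C=28, d=24 → TARDY
  J4: C=40, d=23 → TARDY
  J5: C=46, d=38 → TARDY
  J6: C=61, d=35 → TARDY
Tardy jobs: J2, J3, J4, J5, J6
Count = 5


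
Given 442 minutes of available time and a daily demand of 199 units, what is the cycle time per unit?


Cycle time = available time / demand
= 442 / 199
= 2.22 min/unit


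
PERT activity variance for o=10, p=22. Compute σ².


σ² = ((p - o) / 6)² = (p - o)² / 36
= (22 - 10)² / 36
= 12² / 36
= 144 / 36
= 4.0000


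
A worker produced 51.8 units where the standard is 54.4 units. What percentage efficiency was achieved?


Efficiency = (actual / standard) × 100
= (51.8 / 54.4) × 100
= 95.2%


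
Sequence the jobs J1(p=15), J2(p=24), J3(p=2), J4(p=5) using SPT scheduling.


SPT: sort by shortest processing time
  J3: p=2
  J4: p=5
  J1: p=15
  J2: p=24
Order: J3 → J4 → J1 → J2


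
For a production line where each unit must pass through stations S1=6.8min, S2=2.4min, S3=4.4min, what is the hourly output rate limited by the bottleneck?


Bottleneck = longest station time
Station times: [6.8, 2.4, 4.4]
Max = 6.8 min
Rate = 60 / 6.8
= 8.82 units/hour (bottleneck: 6.8min)


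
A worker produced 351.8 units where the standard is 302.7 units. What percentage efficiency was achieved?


Efficiency = (actual / standard) × 100
= (351.8 / 302.7) × 100
= 116.2%


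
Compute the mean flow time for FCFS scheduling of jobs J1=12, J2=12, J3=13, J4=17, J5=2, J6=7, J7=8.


Completion times:
  J1: completes at 12
  J2: completes at 24
  J3: completes at 37
  J4: completes at 54
  J5: completes at 56
  J6: completes at 63
  J7: completes at 71
Sum = 317
Average = 317/7
= 45.29


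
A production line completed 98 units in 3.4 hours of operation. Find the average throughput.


Throughput = units / time
= 98 / 3.4
= 28.8 units/hour


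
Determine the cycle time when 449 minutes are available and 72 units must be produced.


Cycle time = available time / demand
= 449 / 72
= 6.24 min/unit


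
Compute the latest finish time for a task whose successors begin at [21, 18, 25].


LF = min of all successor start times
Successors start at: [21, 18, 25]
LF = min(21, 18, 25)
= 18


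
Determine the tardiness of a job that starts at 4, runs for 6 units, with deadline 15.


Completion = start + processing = 4 + 6 = 10
Tardiness = max(0, C - d) = max(0, 10 - 15)
= max(0, -5)
= 0


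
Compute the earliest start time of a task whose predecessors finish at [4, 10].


ES = max of all predecessor completion times
Predecessors: [4, 10]
ES = max(4, 10)
= 10


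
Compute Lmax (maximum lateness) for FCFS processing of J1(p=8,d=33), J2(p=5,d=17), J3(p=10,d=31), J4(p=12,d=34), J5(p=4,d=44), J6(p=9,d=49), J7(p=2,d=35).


Lateness per job (L = C - d):
  J1: C=8, d=33, L=-25
  J2: C=13, d=17, L=-4
  J3: C=23, d=31, L=-8
  J4: C=35, d=34, L=1
  J5: C=39, d=44, L=-5
  J6: C=48, d=49, L=-1
  J7: C=50, d=35, L=15
Lmax = max(-25, -4, -8, 1, -5, -1, 15)
= 15


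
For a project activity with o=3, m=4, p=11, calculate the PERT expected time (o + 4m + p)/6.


te = (o + 4m + p) / 6
= (3 + 4×4 + 11) / 6
= (3 + 16 + 11) / 6
= 30 / 6
= 5.00


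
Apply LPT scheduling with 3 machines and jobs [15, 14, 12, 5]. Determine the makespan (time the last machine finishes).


Jobs (LPT sorted): [15, 14, 12, 5]
Machines: 3
  J=15 → Machine 1 (load: 0+15=15)
  J=14 → Machine 2 (load: 0+14=14)
  J=12 → Machine 3 (load: 0+12=12)
  J=5 → Machine 3 (load: 12+5=17)
Machine loads: [15, 14, 17]
Makespan = max = 17 time units


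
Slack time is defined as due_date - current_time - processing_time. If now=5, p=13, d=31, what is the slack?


Slack = due - current_time - processing
= 31 - 5 - 13
= 13


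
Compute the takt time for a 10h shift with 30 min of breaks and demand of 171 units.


Available = 10×60 - 30 = 570 min
Takt time = 570 / 171
= 3.33 min/unit


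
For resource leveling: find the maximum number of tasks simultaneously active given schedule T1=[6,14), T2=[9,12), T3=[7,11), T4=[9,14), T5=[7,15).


Check each time point for overlaps:
  t=9: 5 tasks active (T1, T2, T3, T4, T5)
Max concurrent = 5


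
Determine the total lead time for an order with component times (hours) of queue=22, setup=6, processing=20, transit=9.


Lead time = queue + setup + processing + transit
= 22 + 6 + 20 + 9
= 57 hours


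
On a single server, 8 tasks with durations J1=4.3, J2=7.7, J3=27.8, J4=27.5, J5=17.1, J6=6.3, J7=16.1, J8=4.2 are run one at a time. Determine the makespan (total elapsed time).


Sequential makespan: sum all processing times
= 4.3 + 7.7 + 27.8 + 27.5 + 17.1 + 6.3 + 16.1 + 4.2
= 111.0 time units


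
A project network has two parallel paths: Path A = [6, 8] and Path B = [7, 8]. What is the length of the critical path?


Path A: 6 + 8 = 14
Path B: 7 + 8 = 15
Critical path = longest = max(14, 15)
= 15 (Path B)


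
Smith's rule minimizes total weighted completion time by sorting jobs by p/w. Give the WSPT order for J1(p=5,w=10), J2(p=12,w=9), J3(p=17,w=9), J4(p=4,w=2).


WSPT (Smith's rule): sort by p/w ascending
  J1: p/w = 5/10 = 0.500
  J2: p/w = 12/9 = 1.333
  J3: p/w = 17/9 = 1.889
  J4: p/w = 4/2 = 2.000
Order: J1 → J2 → J3 → J4


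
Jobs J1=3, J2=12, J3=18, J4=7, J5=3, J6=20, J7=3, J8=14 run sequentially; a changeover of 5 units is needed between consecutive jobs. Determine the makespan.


Makespan = Σ processing + (n-1) × setup
= (3 + 12 + 18 + 7 + 3 + 20 + 3 + 14) + (8-1)×5
= 80 + 35
= 115 time units


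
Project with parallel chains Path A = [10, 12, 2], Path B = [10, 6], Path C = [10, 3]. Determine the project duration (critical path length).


Path A: 10 + 12 + 2 = 24
Path B: 10 + 6 = 16
Path C: 10 + 3 = 13
Critical path = longest = max(24, 16, 13)
= 24 (Path A)


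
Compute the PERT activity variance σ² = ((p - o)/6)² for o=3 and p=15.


σ² = ((p - o) / 6)² = (p - o)² / 36
= (15 - 3)² / 36
= 12² / 36
= 144 / 36
= 4.0000


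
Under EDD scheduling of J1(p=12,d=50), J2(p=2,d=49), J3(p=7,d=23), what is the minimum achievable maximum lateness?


EDD order: J3 → J2 → J1
Completion and lateness:
  J3: C=7, d=23, L=7-23=-16
  J2: C=9, d=49, L=9-49=-40
  J1: C=21, d=50, L=21-50=-29
Lmax = max(-16, -40, -29)
= -16


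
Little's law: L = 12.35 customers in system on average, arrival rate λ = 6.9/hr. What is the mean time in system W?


Little's law: L = λW → W = L / λ
= 12.35 / 6.9
= 1.79 hours


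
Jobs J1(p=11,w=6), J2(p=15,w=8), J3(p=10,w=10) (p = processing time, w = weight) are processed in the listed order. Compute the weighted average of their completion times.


Completion times:
  J1: C=11, w×C=6×11=66
  J2: C=26, w×C=8×26=208
  J3: C=36, w×C=10×36=360
Sum w×C = 634
Sum w = 24
Weighted avg = 634/24
= 26.42


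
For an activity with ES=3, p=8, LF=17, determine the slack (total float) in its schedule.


EF = ES + duration = 3 + 8 = 11
LS = LF - duration = 17 - 8 = 9
Total Float = LF - EF = 17 - 11
(or LS - ES = 9 - 3)
= 6


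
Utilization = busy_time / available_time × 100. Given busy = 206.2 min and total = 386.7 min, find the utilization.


Utilization = busy / total × 100
= 206.2 / 386.7 × 100
= 53.3%


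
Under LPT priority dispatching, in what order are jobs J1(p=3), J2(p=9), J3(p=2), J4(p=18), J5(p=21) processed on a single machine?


LPT: sort by longest processing time first
  J5: p=21
  J4: p=18
  J2: p=9
  J1: p=3
  J3: p=2
Order: J5 → J4 → J2 → J1 → J3


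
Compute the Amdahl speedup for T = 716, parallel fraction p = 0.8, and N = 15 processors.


Amdahl's law: T_p = T × ((1-p) + p/N)
= 716 × ((1-0.8) + 0.8/15)
= 716 × (0.20 + 0.0533)
= 716 × 0.2533
= 181.39
Speedup = 716/181.39
= 3.95×


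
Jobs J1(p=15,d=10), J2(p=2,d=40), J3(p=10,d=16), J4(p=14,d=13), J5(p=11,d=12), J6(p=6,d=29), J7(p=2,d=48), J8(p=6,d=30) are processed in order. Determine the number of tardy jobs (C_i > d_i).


Completion vs due date:
  J1: C=15, d=10 → TARDY
  J2: C=17, d=40 → on time
  J3: C=27, d=16 → TARDY
  J4: C=41, d=13 → TARDY
  J5: C=52, d=12 → TARDY
  J6: C=58, d=29 → TARDY
  J7: C=60, d=48 → TARDY
  J8: C=66, d=30 → TARDY
Tardy jobs: J1, J3, J4, J5, J6, J7, J8
Count = 7


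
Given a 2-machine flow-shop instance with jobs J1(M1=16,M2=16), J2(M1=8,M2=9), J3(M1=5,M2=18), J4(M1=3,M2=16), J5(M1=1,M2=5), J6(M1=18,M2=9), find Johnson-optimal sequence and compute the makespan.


Johnson's rule:
Group 1 (M1≤M2, sort by M1): ['J5', 'J4', 'J3', 'J2', 'J1']
Group 2 (M1>M2, sort desc M2): ['J6']
Sequence: J5 → J4 → J3 → J2 → J1 → J6
Makespan calculation:
  J5: M1 done=1, M2 done=6
  J4: M1 done=4, M2 done=22
  J3: M1 done=9, M2 done=40
  J2: M1 done=17, M2 done=49
  J1: M1 done=33, M2 done=65
  J6: M1 done=51, M2 done=74
= Sequence: J5 → J4 → J3 → J2 → J1 → J6, Makespan: 74


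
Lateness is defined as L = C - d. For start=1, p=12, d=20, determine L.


Completion = 1 + 12 = 13
Lateness = C - d = 13 - 20
= -7
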